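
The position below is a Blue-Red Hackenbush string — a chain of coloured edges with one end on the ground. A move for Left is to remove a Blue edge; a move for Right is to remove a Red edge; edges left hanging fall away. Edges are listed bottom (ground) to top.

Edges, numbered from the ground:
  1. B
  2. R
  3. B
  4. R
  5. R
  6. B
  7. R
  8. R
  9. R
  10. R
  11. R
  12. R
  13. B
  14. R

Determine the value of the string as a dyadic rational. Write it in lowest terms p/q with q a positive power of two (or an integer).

step 1: add B to get B; options L={ 0 } R={ none } -> 1
step 2: add R to get BR; options L={ 0 } R={ 1 } -> 1/2
step 3: add B to get BRB; options L={ 0; 1/2 } R={ 1 } -> 3/4
step 4: add R to get BRBR; options L={ 0; 1/2 } R={ 3/4; 1 } -> 5/8
step 5: add R to get BRBRR; options L={ 0; 1/2 } R={ 5/8; 3/4; 1 } -> 9/16
step 6: add B to get BRBRRB; options L={ 0; 1/2; 9/16 } R={ 5/8; 3/4; 1 } -> 19/32
step 7: add R to get BRBRRBR; options L={ 0; 1/2; 9/16 } R={ 19/32; 5/8; 3/4; 1 } -> 37/64
step 8: add R to get BRBRRBRR; options L={ 0; 1/2; 9/16 } R={ 37/64; 19/32; 5/8; 3/4; 1 } -> 73/128
step 9: add R to get BRBRRBRRR; options L={ 0; 1/2; 9/16 } R={ 73/128; 37/64; 19/32; 5/8; 3/4; 1 } -> 145/256
step 10: add R to get BRBRRBRRRR; options L={ 0; 1/2; 9/16 } R={ 145/256; 73/128; 37/64; 19/32; 5/8; 3/4; 1 } -> 289/512
step 11: add R to get BRBRRBRRRRR; options L={ 0; 1/2; 9/16 } R={ 289/512; 145/256; 73/128; 37/64; 19/32; 5/8; 3/4; 1 } -> 577/1024
step 12: add R to get BRBRRBRRRRRR; options L={ 0; 1/2; 9/16 } R={ 577/1024; 289/512; 145/256; 73/128; 37/64; 19/32; 5/8; 3/4; 1 } -> 1153/2048
step 13: add B to get BRBRRBRRRRRRB; options L={ 0; 1/2; 9/16; 1153/2048 } R={ 577/1024; 289/512; 145/256; 73/128; 37/64; 19/32; 5/8; 3/4; 1 } -> 2307/4096
step 14: add R to get BRBRRBRRRRRRBR; options L={ 0; 1/2; 9/16; 1153/2048 } R={ 2307/4096; 577/1024; 289/512; 145/256; 73/128; 37/64; 19/32; 5/8; 3/4; 1 } -> 4613/8192

4613/8192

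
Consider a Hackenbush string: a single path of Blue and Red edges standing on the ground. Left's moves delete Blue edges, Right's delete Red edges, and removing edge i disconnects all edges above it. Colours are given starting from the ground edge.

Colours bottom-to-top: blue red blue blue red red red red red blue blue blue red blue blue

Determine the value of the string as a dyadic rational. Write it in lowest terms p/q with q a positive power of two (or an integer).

1 of 15 · b · max L 0 · min R +∞ so 1
2 of 15 · br · max L 0 · min R 1 so 1/2
3 of 15 · brb · max L 1/2 · min R 1 so 3/4
4 of 15 · brbb · max L 3/4 · min R 1 so 7/8
5 of 15 · brbbr · max L 3/4 · min R 7/8 so 13/16
6 of 15 · brbbrr · max L 3/4 · min R 13/16 so 25/32
7 of 15 · brbbrrr · max L 3/4 · min R 25/32 so 49/64
8 of 15 · brbbrrrr · max L 3/4 · min R 49/64 so 97/128
9 of 15 · brbbrrrrr · max L 3/4 · min R 97/128 so 193/256
10 of 15 · brbbrrrrrb · max L 193/256 · min R 97/128 so 387/512
11 of 15 · brbbrrrrrbb · max L 387/512 · min R 97/128 so 775/1024
12 of 15 · brbbrrrrrbbb · max L 775/1024 · min R 97/128 so 1551/2048
13 of 15 · brbbrrrrrbbbr · max L 775/1024 · min R 1551/2048 so 3101/4096
14 of 15 · brbbrrrrrbbbrb · max L 3101/4096 · min R 1551/2048 so 6203/8192
15 of 15 · brbbrrrrrbbbrbb · max L 6203/8192 · min R 1551/2048 so 12407/16384

12407/16384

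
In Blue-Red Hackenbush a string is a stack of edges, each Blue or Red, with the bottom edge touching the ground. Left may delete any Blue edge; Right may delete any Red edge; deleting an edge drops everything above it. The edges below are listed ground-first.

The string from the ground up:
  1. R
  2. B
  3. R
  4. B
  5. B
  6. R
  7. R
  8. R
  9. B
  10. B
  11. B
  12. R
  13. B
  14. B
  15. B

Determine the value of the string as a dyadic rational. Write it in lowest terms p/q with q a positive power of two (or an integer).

-10001/16384

val_1 [R]  L=[]  R=[0]  so -1
val_2 [RB]  L=[-1]  R=[0]  so -1/2
val_3 [RBR]  L=[-1]  R=[-1/2; 0]  so -3/4
val_4 [RBRB]  L=[-1; -3/4]  R=[-1/2; 0]  so -5/8
val_5 [RBRBB]  L=[-1; -3/4; -5/8]  R=[-1/2; 0]  so -9/16
val_6 [RBRBBR]  L=[-1; -3/4; -5/8]  R=[-9/16; -1/2; 0]  so -19/32
val_7 [RBRBBRR]  L=[-1; -3/4; -5/8]  R=[-19/32; -9/16; -1/2; 0]  so -39/64
val_8 [RBRBBRRR]  L=[-1; -3/4; -5/8]  R=[-39/64; -19/32; -9/16; -1/2; 0]  so -79/128
val_9 [RBRBBRRRB]  L=[-1; -3/4; -5/8; -79/128]  R=[-39/64; -19/32; -9/16; -1/2; 0]  so -157/256
val_10 [RBRBBRRRBB]  L=[-1; -3/4; -5/8; -79/128; -157/256]  R=[-39/64; -19/32; -9/16; -1/2; 0]  so -313/512
val_11 [RBRBBRRRBBB]  L=[-1; -3/4; -5/8; -79/128; -157/256; -313/512]  R=[-39/64; -19/32; -9/16; -1/2; 0]  so -625/1024
val_12 [RBRBBRRRBBBR]  L=[-1; -3/4; -5/8; -79/128; -157/256; -313/512]  R=[-625/1024; -39/64; -19/32; -9/16; -1/2; 0]  so -1251/2048
val_13 [RBRBBRRRBBBRB]  L=[-1; -3/4; -5/8; -79/128; -157/256; -313/512; -1251/2048]  R=[-625/1024; -39/64; -19/32; -9/16; -1/2; 0]  so -2501/4096
val_14 [RBRBBRRRBBBRBB]  L=[-1; -3/4; -5/8; -79/128; -157/256; -313/512; -1251/2048; -2501/4096]  R=[-625/1024; -39/64; -19/32; -9/16; -1/2; 0]  so -5001/8192
val_15 [RBRBBRRRBBBRBBB]  L=[-1; -3/4; -5/8; -79/128; -157/256; -313/512; -1251/2048; -2501/4096; -5001/8192]  R=[-625/1024; -39/64; -19/32; -9/16; -1/2; 0]  so -10001/16384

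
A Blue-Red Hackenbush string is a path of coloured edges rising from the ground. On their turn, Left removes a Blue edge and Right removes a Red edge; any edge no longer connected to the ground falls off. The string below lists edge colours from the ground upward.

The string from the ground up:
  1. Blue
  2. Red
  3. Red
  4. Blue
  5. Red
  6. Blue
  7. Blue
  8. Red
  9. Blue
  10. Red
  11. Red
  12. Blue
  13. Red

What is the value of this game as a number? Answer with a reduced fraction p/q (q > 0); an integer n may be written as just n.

1445/4096

edge 1 of 13 (Blue): { 0 |  } gives 1
edge 2 of 13 (Red): { 0 | 1 } gives 1/2
edge 3 of 13 (Red): { 0 | 1/2, 1 } gives 1/4
edge 4 of 13 (Blue): { 0, 1/4 | 1/2, 1 } gives 3/8
edge 5 of 13 (Red): { 0, 1/4 | 3/8, 1/2, 1 } gives 5/16
edge 6 of 13 (Blue): { 0, 1/4, 5/16 | 3/8, 1/2, 1 } gives 11/32
edge 7 of 13 (Blue): { 0, 1/4, 5/16, 11/32 | 3/8, 1/2, 1 } gives 23/64
edge 8 of 13 (Red): { 0, 1/4, 5/16, 11/32 | 23/64, 3/8, 1/2, 1 } gives 45/128
edge 9 of 13 (Blue): { 0, 1/4, 5/16, 11/32, 45/128 | 23/64, 3/8, 1/2, 1 } gives 91/256
edge 10 of 13 (Red): { 0, 1/4, 5/16, 11/32, 45/128 | 91/256, 23/64, 3/8, 1/2, 1 } gives 181/512
edge 11 of 13 (Red): { 0, 1/4, 5/16, 11/32, 45/128 | 181/512, 91/256, 23/64, 3/8, 1/2, 1 } gives 361/1024
edge 12 of 13 (Blue): { 0, 1/4, 5/16, 11/32, 45/128, 361/1024 | 181/512, 91/256, 23/64, 3/8, 1/2, 1 } gives 723/2048
edge 13 of 13 (Red): { 0, 1/4, 5/16, 11/32, 45/128, 361/1024 | 723/2048, 181/512, 91/256, 23/64, 3/8, 1/2, 1 } gives 1445/4096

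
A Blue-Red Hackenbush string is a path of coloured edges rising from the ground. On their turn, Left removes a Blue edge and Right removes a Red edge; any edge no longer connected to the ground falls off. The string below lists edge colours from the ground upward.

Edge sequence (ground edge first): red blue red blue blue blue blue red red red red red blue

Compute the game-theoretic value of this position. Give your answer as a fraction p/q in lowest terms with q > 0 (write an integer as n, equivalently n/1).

Recurse on prefixes of the 13-edge string red blue red blue blue blue blue red red red red red blue:
step 1: add red to get r; options L={ (no moves) } R={ 0 } ⇒ -1
step 2: add blue to get rb; options L={ -1 } R={ 0 } ⇒ -1/2
step 3: add red to get rbr; options L={ -1 } R={ -1/2, 0 } ⇒ -3/4
step 4: add blue to get rbrb; options L={ -1, -3/4 } R={ -1/2, 0 } ⇒ -5/8
step 5: add blue to get rbrbb; options L={ -1, -3/4, -5/8 } R={ -1/2, 0 } ⇒ -9/16
step 6: add blue to get rbrbbb; options L={ -1, -3/4, -5/8, -9/16 } R={ -1/2, 0 } ⇒ -17/32
step 7: add blue to get rbrbbbb; options L={ -1, -3/4, -5/8, -9/16, -17/32 } R={ -1/2, 0 } ⇒ -33/64
step 8: add red to get rbrbbbbr; options L={ -1, -3/4, -5/8, -9/16, -17/32 } R={ -33/64, -1/2, 0 } ⇒ -67/128
step 9: add red to get rbrbbbbrr; options L={ -1, -3/4, -5/8, -9/16, -17/32 } R={ -67/128, -33/64, -1/2, 0 } ⇒ -135/256
step 10: add red to get rbrbbbbrrr; options L={ -1, -3/4, -5/8, -9/16, -17/32 } R={ -135/256, -67/128, -33/64, -1/2, 0 } ⇒ -271/512
step 11: add red to get rbrbbbbrrrr; options L={ -1, -3/4, -5/8, -9/16, -17/32 } R={ -271/512, -135/256, -67/128, -33/64, -1/2, 0 } ⇒ -543/1024
step 12: add red to get rbrbbbbrrrrr; options L={ -1, -3/4, -5/8, -9/16, -17/32 } R={ -543/1024, -271/512, -135/256, -67/128, -33/64, -1/2, 0 } ⇒ -1087/2048
step 13: add blue to get rbrbbbbrrrrrb; options L={ -1, -3/4, -5/8, -9/16, -17/32, -1087/2048 } R={ -543/1024, -271/512, -135/256, -67/128, -33/64, -1/2, 0 } ⇒ -2173/4096

-2173/4096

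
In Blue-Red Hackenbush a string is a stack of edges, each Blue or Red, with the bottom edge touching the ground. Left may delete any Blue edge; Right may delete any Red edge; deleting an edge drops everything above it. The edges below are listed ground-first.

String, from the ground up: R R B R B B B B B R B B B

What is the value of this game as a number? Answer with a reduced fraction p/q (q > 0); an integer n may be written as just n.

value_1 [R]  L=[·]  R=[0]  → -1
value_2 [RR]  L=[·]  R=[-1, 0]  → -2
value_3 [RRB]  L=[-2]  R=[-1, 0]  → -3/2
value_4 [RRBR]  L=[-2]  R=[-3/2, -1, 0]  → -7/4
value_5 [RRBRB]  L=[-2, -7/4]  R=[-3/2, -1, 0]  → -13/8
value_6 [RRBRBB]  L=[-2, -7/4, -13/8]  R=[-3/2, -1, 0]  → -25/16
value_7 [RRBRBBB]  L=[-2, -7/4, -13/8, -25/16]  R=[-3/2, -1, 0]  → -49/32
value_8 [RRBRBBBB]  L=[-2, -7/4, -13/8, -25/16, -49/32]  R=[-3/2, -1, 0]  → -97/64
value_9 [RRBRBBBBB]  L=[-2, -7/4, -13/8, -25/16, -49/32, -97/64]  R=[-3/2, -1, 0]  → -193/128
value_10 [RRBRBBBBBR]  L=[-2, -7/4, -13/8, -25/16, -49/32, -97/64]  R=[-193/128, -3/2, -1, 0]  → -387/256
value_11 [RRBRBBBBBRB]  L=[-2, -7/4, -13/8, -25/16, -49/32, -97/64, -387/256]  R=[-193/128, -3/2, -1, 0]  → -773/512
value_12 [RRBRBBBBBRBB]  L=[-2, -7/4, -13/8, -25/16, -49/32, -97/64, -387/256, -773/512]  R=[-193/128, -3/2, -1, 0]  → -1545/1024
value_13 [RRBRBBBBBRBBB]  L=[-2, -7/4, -13/8, -25/16, -49/32, -97/64, -387/256, -773/512, -1545/1024]  R=[-193/128, -3/2, -1, 0]  → -3089/2048

-3089/2048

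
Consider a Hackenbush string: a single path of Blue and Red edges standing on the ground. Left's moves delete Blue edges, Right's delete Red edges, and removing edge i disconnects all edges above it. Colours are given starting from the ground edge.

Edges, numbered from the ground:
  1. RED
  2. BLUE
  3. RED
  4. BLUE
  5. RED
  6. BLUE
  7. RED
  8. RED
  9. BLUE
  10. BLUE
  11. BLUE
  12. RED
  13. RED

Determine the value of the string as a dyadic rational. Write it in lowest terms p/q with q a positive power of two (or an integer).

1 of 13 · R · max L −∞ · min R 0 → -1
2 of 13 · RB · max L -1 · min R 0 → -1/2
3 of 13 · RBR · max L -1 · min R -1/2 → -3/4
4 of 13 · RBRB · max L -3/4 · min R -1/2 → -5/8
5 of 13 · RBRBR · max L -3/4 · min R -5/8 → -11/16
6 of 13 · RBRBRB · max L -11/16 · min R -5/8 → -21/32
7 of 13 · RBRBRBR · max L -11/16 · min R -21/32 → -43/64
8 of 13 · RBRBRBRR · max L -11/16 · min R -43/64 → -87/128
9 of 13 · RBRBRBRRB · max L -87/128 · min R -43/64 → -173/256
10 of 13 · RBRBRBRRBB · max L -173/256 · min R -43/64 → -345/512
11 of 13 · RBRBRBRRBBB · max L -345/512 · min R -43/64 → -689/1024
12 of 13 · RBRBRBRRBBBR · max L -345/512 · min R -689/1024 → -1379/2048
13 of 13 · RBRBRBRRBBBRR · max L -345/512 · min R -1379/2048 → -2759/4096

-2759/4096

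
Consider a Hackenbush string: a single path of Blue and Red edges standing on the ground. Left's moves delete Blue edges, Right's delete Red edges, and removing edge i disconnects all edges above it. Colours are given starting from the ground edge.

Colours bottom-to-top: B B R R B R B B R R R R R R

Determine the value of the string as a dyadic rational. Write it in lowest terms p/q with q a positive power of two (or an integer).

5505/4096

step 1: add B to get B; options L={ 0 } R={  } — 1
step 2: add B to get BB; options L={ 0; 1 } R={  } — 2
step 3: add R to get BBR; options L={ 0; 1 } R={ 2 } — 3/2
step 4: add R to get BBRR; options L={ 0; 1 } R={ 3/2; 2 } — 5/4
step 5: add B to get BBRRB; options L={ 0; 1; 5/4 } R={ 3/2; 2 } — 11/8
step 6: add R to get BBRRBR; options L={ 0; 1; 5/4 } R={ 11/8; 3/2; 2 } — 21/16
step 7: add B to get BBRRBRB; options L={ 0; 1; 5/4; 21/16 } R={ 11/8; 3/2; 2 } — 43/32
step 8: add B to get BBRRBRBB; options L={ 0; 1; 5/4; 21/16; 43/32 } R={ 11/8; 3/2; 2 } — 87/64
step 9: add R to get BBRRBRBBR; options L={ 0; 1; 5/4; 21/16; 43/32 } R={ 87/64; 11/8; 3/2; 2 } — 173/128
step 10: add R to get BBRRBRBBRR; options L={ 0; 1; 5/4; 21/16; 43/32 } R={ 173/128; 87/64; 11/8; 3/2; 2 } — 345/256
step 11: add R to get BBRRBRBBRRR; options L={ 0; 1; 5/4; 21/16; 43/32 } R={ 345/256; 173/128; 87/64; 11/8; 3/2; 2 } — 689/512
step 12: add R to get BBRRBRBBRRRR; options L={ 0; 1; 5/4; 21/16; 43/32 } R={ 689/512; 345/256; 173/128; 87/64; 11/8; 3/2; 2 } — 1377/1024
step 13: add R to get BBRRBRBBRRRRR; options L={ 0; 1; 5/4; 21/16; 43/32 } R={ 1377/1024; 689/512; 345/256; 173/128; 87/64; 11/8; 3/2; 2 } — 2753/2048
step 14: add R to get BBRRBRBBRRRRRR; options L={ 0; 1; 5/4; 21/16; 43/32 } R={ 2753/2048; 1377/1024; 689/512; 345/256; 173/128; 87/64; 11/8; 3/2; 2 } — 5505/4096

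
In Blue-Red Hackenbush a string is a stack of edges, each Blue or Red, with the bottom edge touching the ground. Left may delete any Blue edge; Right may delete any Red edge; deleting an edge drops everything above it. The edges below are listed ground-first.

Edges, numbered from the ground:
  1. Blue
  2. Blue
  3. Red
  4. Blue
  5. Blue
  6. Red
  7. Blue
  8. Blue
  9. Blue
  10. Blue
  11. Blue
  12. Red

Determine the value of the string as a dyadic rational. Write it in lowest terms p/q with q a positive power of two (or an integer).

1917/1024

val(B) = { 0 | · } — 1
val(BB) = { 0,1 | · } — 2
val(BBR) = { 0,1 | 2 } — 3/2
val(BBRB) = { 0,1,3/2 | 2 } — 7/4
val(BBRBB) = { 0,1,3/2,7/4 | 2 } — 15/8
val(BBRBBR) = { 0,1,3/2,7/4 | 15/8,2 } — 29/16
val(BBRBBRB) = { 0,1,3/2,7/4,29/16 | 15/8,2 } — 59/32
val(BBRBBRBB) = { 0,1,3/2,7/4,29/16,59/32 | 15/8,2 } — 119/64
val(BBRBBRBBB) = { 0,1,3/2,7/4,29/16,59/32,119/64 | 15/8,2 } — 239/128
val(BBRBBRBBBB) = { 0,1,3/2,7/4,29/16,59/32,119/64,239/128 | 15/8,2 } — 479/256
val(BBRBBRBBBBB) = { 0,1,3/2,7/4,29/16,59/32,119/64,239/128,479/256 | 15/8,2 } — 959/512
val(BBRBBRBBBBBR) = { 0,1,3/2,7/4,29/16,59/32,119/64,239/128,479/256 | 959/512,15/8,2 } — 1917/1024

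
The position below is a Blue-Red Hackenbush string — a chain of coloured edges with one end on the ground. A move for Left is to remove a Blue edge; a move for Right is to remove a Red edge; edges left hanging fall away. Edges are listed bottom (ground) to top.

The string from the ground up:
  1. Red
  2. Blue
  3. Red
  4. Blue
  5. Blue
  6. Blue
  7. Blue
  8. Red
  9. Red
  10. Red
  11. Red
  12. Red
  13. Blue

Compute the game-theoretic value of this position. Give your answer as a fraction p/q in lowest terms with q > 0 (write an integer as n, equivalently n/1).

g_1 [R]  L=[·]  R=[0]  => -1
g_2 [RB]  L=[-1]  R=[0]  => -1/2
g_3 [RBR]  L=[-1]  R=[-1/2 0]  => -3/4
g_4 [RBRB]  L=[-1 -3/4]  R=[-1/2 0]  => -5/8
g_5 [RBRBB]  L=[-1 -3/4 -5/8]  R=[-1/2 0]  => -9/16
g_6 [RBRBBB]  L=[-1 -3/4 -5/8 -9/16]  R=[-1/2 0]  => -17/32
g_7 [RBRBBBB]  L=[-1 -3/4 -5/8 -9/16 -17/32]  R=[-1/2 0]  => -33/64
g_8 [RBRBBBBR]  L=[-1 -3/4 -5/8 -9/16 -17/32]  R=[-33/64 -1/2 0]  => -67/128
g_9 [RBRBBBBRR]  L=[-1 -3/4 -5/8 -9/16 -17/32]  R=[-67/128 -33/64 -1/2 0]  => -135/256
g_10 [RBRBBBBRRR]  L=[-1 -3/4 -5/8 -9/16 -17/32]  R=[-135/256 -67/128 -33/64 -1/2 0]  => -271/512
g_11 [RBRBBBBRRRR]  L=[-1 -3/4 -5/8 -9/16 -17/32]  R=[-271/512 -135/256 -67/128 -33/64 -1/2 0]  => -543/1024
g_12 [RBRBBBBRRRRR]  L=[-1 -3/4 -5/8 -9/16 -17/32]  R=[-543/1024 -271/512 -135/256 -67/128 -33/64 -1/2 0]  => -1087/2048
g_13 [RBRBBBBRRRRRB]  L=[-1 -3/4 -5/8 -9/16 -17/32 -1087/2048]  R=[-543/1024 -271/512 -135/256 -67/128 -33/64 -1/2 0]  => -2173/4096

-2173/4096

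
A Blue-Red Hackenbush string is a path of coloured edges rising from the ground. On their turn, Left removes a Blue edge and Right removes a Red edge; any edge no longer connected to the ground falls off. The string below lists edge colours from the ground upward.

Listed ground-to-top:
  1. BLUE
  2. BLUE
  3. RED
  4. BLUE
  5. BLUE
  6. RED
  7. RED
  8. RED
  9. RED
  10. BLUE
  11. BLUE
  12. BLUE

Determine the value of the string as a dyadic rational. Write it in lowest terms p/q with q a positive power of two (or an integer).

1807/1024

Build g(s[:k]) for k = 1..12, string s = BLUE BLUE RED BLUE BLUE RED RED RED RED BLUE BLUE BLUE.
g_1 [B]  L=[0]  R=[—]  gives 1
g_2 [BB]  L=[0, 1]  R=[—]  gives 2
g_3 [BBR]  L=[0, 1]  R=[2]  gives 3/2
g_4 [BBRB]  L=[0, 1, 3/2]  R=[2]  gives 7/4
g_5 [BBRBB]  L=[0, 1, 3/2, 7/4]  R=[2]  gives 15/8
g_6 [BBRBBR]  L=[0, 1, 3/2, 7/4]  R=[15/8, 2]  gives 29/16
g_7 [BBRBBRR]  L=[0, 1, 3/2, 7/4]  R=[29/16, 15/8, 2]  gives 57/32
g_8 [BBRBBRRR]  L=[0, 1, 3/2, 7/4]  R=[57/32, 29/16, 15/8, 2]  gives 113/64
g_9 [BBRBBRRRR]  L=[0, 1, 3/2, 7/4]  R=[113/64, 57/32, 29/16, 15/8, 2]  gives 225/128
g_10 [BBRBBRRRRB]  L=[0, 1, 3/2, 7/4, 225/128]  R=[113/64, 57/32, 29/16, 15/8, 2]  gives 451/256
g_11 [BBRBBRRRRBB]  L=[0, 1, 3/2, 7/4, 225/128, 451/256]  R=[113/64, 57/32, 29/16, 15/8, 2]  gives 903/512
g_12 [BBRBBRRRRBBB]  L=[0, 1, 3/2, 7/4, 225/128, 451/256, 903/512]  R=[113/64, 57/32, 29/16, 15/8, 2]  gives 1807/1024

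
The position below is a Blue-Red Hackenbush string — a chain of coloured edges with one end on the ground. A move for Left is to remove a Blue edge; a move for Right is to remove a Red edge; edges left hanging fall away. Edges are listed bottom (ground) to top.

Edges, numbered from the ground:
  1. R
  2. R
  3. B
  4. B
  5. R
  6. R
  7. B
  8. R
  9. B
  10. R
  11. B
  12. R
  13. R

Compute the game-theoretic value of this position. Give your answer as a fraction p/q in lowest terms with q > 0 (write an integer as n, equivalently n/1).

R: Left {  }, Right { 0 } ⇒ simplest -1
RR: Left {  }, Right { -1,0 } ⇒ simplest -2
RRB: Left { -2 }, Right { -1,0 } ⇒ simplest -3/2
RRBB: Left { -2,-3/2 }, Right { -1,0 } ⇒ simplest -5/4
RRBBR: Left { -2,-3/2 }, Right { -5/4,-1,0 } ⇒ simplest -11/8
RRBBRR: Left { -2,-3/2 }, Right { -11/8,-5/4,-1,0 } ⇒ simplest -23/16
RRBBRRB: Left { -2,-3/2,-23/16 }, Right { -11/8,-5/4,-1,0 } ⇒ simplest -45/32
RRBBRRBR: Left { -2,-3/2,-23/16 }, Right { -45/32,-11/8,-5/4,-1,0 } ⇒ simplest -91/64
RRBBRRBRB: Left { -2,-3/2,-23/16,-91/64 }, Right { -45/32,-11/8,-5/4,-1,0 } ⇒ simplest -181/128
RRBBRRBRBR: Left { -2,-3/2,-23/16,-91/64 }, Right { -181/128,-45/32,-11/8,-5/4,-1,0 } ⇒ simplest -363/256
RRBBRRBRBRB: Left { -2,-3/2,-23/16,-91/64,-363/256 }, Right { -181/128,-45/32,-11/8,-5/4,-1,0 } ⇒ simplest -725/512
RRBBRRBRBRBR: Left { -2,-3/2,-23/16,-91/64,-363/256 }, Right { -725/512,-181/128,-45/32,-11/8,-5/4,-1,0 } ⇒ simplest -1451/1024
RRBBRRBRBRBRR: Left { -2,-3/2,-23/16,-91/64,-363/256 }, Right { -1451/1024,-725/512,-181/128,-45/32,-11/8,-5/4,-1,0 } ⇒ simplest -2903/2048

-2903/2048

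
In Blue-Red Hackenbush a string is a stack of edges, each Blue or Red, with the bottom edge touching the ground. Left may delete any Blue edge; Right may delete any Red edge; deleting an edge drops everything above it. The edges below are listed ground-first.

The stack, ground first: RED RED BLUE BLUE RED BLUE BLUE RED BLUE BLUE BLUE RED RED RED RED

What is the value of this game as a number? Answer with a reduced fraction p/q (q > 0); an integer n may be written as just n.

-10527/8192

Build value(s[:k]) for k = 1..15, string s = RED RED BLUE BLUE RED BLUE BLUE RED BLUE BLUE BLUE RED RED RED RED.
edge 1 of 15 (RED): { — | 0 } -> -1
edge 2 of 15 (RED): { — | -1, 0 } -> -2
edge 3 of 15 (BLUE): { -2 | -1, 0 } -> -3/2
edge 4 of 15 (BLUE): { -2, -3/2 | -1, 0 } -> -5/4
edge 5 of 15 (RED): { -2, -3/2 | -5/4, -1, 0 } -> -11/8
edge 6 of 15 (BLUE): { -2, -3/2, -11/8 | -5/4, -1, 0 } -> -21/16
edge 7 of 15 (BLUE): { -2, -3/2, -11/8, -21/16 | -5/4, -1, 0 } -> -41/32
edge 8 of 15 (RED): { -2, -3/2, -11/8, -21/16 | -41/32, -5/4, -1, 0 } -> -83/64
edge 9 of 15 (BLUE): { -2, -3/2, -11/8, -21/16, -83/64 | -41/32, -5/4, -1, 0 } -> -165/128
edge 10 of 15 (BLUE): { -2, -3/2, -11/8, -21/16, -83/64, -165/128 | -41/32, -5/4, -1, 0 } -> -329/256
edge 11 of 15 (BLUE): { -2, -3/2, -11/8, -21/16, -83/64, -165/128, -329/256 | -41/32, -5/4, -1, 0 } -> -657/512
edge 12 of 15 (RED): { -2, -3/2, -11/8, -21/16, -83/64, -165/128, -329/256 | -657/512, -41/32, -5/4, -1, 0 } -> -1315/1024
edge 13 of 15 (RED): { -2, -3/2, -11/8, -21/16, -83/64, -165/128, -329/256 | -1315/1024, -657/512, -41/32, -5/4, -1, 0 } -> -2631/2048
edge 14 of 15 (RED): { -2, -3/2, -11/8, -21/16, -83/64, -165/128, -329/256 | -2631/2048, -1315/1024, -657/512, -41/32, -5/4, -1, 0 } -> -5263/4096
edge 15 of 15 (RED): { -2, -3/2, -11/8, -21/16, -83/64, -165/128, -329/256 | -5263/4096, -2631/2048, -1315/1024, -657/512, -41/32, -5/4, -1, 0 } -> -10527/8192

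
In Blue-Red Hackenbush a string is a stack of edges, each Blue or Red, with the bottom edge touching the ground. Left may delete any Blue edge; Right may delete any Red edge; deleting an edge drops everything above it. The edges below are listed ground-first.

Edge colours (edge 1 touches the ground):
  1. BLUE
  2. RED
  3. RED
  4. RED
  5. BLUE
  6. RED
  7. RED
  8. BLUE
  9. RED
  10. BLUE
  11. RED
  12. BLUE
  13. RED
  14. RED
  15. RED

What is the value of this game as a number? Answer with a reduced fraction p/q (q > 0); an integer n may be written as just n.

value_1 [B]  L=[0]  R=[—]  = 1
value_2 [BR]  L=[0]  R=[1]  = 1/2
value_3 [BRR]  L=[0]  R=[1/2,1]  = 1/4
value_4 [BRRR]  L=[0]  R=[1/4,1/2,1]  = 1/8
value_5 [BRRRB]  L=[0,1/8]  R=[1/4,1/2,1]  = 3/16
value_6 [BRRRBR]  L=[0,1/8]  R=[3/16,1/4,1/2,1]  = 5/32
value_7 [BRRRBRR]  L=[0,1/8]  R=[5/32,3/16,1/4,1/2,1]  = 9/64
value_8 [BRRRBRRB]  L=[0,1/8,9/64]  R=[5/32,3/16,1/4,1/2,1]  = 19/128
value_9 [BRRRBRRBR]  L=[0,1/8,9/64]  R=[19/128,5/32,3/16,1/4,1/2,1]  = 37/256
value_10 [BRRRBRRBRB]  L=[0,1/8,9/64,37/256]  R=[19/128,5/32,3/16,1/4,1/2,1]  = 75/512
value_11 [BRRRBRRBRBR]  L=[0,1/8,9/64,37/256]  R=[75/512,19/128,5/32,3/16,1/4,1/2,1]  = 149/1024
value_12 [BRRRBRRBRBRB]  L=[0,1/8,9/64,37/256,149/1024]  R=[75/512,19/128,5/32,3/16,1/4,1/2,1]  = 299/2048
value_13 [BRRRBRRBRBRBR]  L=[0,1/8,9/64,37/256,149/1024]  R=[299/2048,75/512,19/128,5/32,3/16,1/4,1/2,1]  = 597/4096
value_14 [BRRRBRRBRBRBRR]  L=[0,1/8,9/64,37/256,149/1024]  R=[597/4096,299/2048,75/512,19/128,5/32,3/16,1/4,1/2,1]  = 1193/8192
value_15 [BRRRBRRBRBRBRRR]  L=[0,1/8,9/64,37/256,149/1024]  R=[1193/8192,597/4096,299/2048,75/512,19/128,5/32,3/16,1/4,1/2,1]  = 2385/16384

2385/16384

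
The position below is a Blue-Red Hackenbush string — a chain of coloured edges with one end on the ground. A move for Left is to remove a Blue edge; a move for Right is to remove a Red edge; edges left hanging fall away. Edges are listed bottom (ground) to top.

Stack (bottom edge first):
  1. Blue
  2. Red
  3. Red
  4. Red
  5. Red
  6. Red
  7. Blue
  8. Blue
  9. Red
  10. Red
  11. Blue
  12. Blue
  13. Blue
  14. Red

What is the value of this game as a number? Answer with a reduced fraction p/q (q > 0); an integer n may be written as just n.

413/8192

Build g(s[:k]) for k = 1..14, string s = Blue Red Red Red Red Red Blue Blue Red Red Blue Blue Blue Red.
edge 1 of 14 (Blue): { 0 | ∅ } => 1
edge 2 of 14 (Red): { 0 | 1 } => 1/2
edge 3 of 14 (Red): { 0 | 1/2, 1 } => 1/4
edge 4 of 14 (Red): { 0 | 1/4, 1/2, 1 } => 1/8
edge 5 of 14 (Red): { 0 | 1/8, 1/4, 1/2, 1 } => 1/16
edge 6 of 14 (Red): { 0 | 1/16, 1/8, 1/4, 1/2, 1 } => 1/32
edge 7 of 14 (Blue): { 0, 1/32 | 1/16, 1/8, 1/4, 1/2, 1 } => 3/64
edge 8 of 14 (Blue): { 0, 1/32, 3/64 | 1/16, 1/8, 1/4, 1/2, 1 } => 7/128
edge 9 of 14 (Red): { 0, 1/32, 3/64 | 7/128, 1/16, 1/8, 1/4, 1/2, 1 } => 13/256
edge 10 of 14 (Red): { 0, 1/32, 3/64 | 13/256, 7/128, 1/16, 1/8, 1/4, 1/2, 1 } => 25/512
edge 11 of 14 (Blue): { 0, 1/32, 3/64, 25/512 | 13/256, 7/128, 1/16, 1/8, 1/4, 1/2, 1 } => 51/1024
edge 12 of 14 (Blue): { 0, 1/32, 3/64, 25/512, 51/1024 | 13/256, 7/128, 1/16, 1/8, 1/4, 1/2, 1 } => 103/2048
edge 13 of 14 (Blue): { 0, 1/32, 3/64, 25/512, 51/1024, 103/2048 | 13/256, 7/128, 1/16, 1/8, 1/4, 1/2, 1 } => 207/4096
edge 14 of 14 (Red): { 0, 1/32, 3/64, 25/512, 51/1024, 103/2048 | 207/4096, 13/256, 7/128, 1/16, 1/8, 1/4, 1/2, 1 } => 413/8192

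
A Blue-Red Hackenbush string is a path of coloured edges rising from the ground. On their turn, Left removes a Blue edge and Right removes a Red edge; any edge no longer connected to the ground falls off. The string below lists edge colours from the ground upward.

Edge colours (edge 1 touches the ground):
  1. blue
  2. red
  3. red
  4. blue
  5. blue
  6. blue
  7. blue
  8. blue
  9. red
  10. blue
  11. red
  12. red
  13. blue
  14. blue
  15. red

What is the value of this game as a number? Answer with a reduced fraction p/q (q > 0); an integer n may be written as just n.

8013/16384

Prefix values for blue red red blue blue blue blue blue red blue red red blue blue red via {L|R} + simplicity:
1 of 15 · b · max L 0 · min R +∞ gives 1
2 of 15 · br · max L 0 · min R 1 gives 1/2
3 of 15 · brr · max L 0 · min R 1/2 gives 1/4
4 of 15 · brrb · max L 1/4 · min R 1/2 gives 3/8
5 of 15 · brrbb · max L 3/8 · min R 1/2 gives 7/16
6 of 15 · brrbbb · max L 7/16 · min R 1/2 gives 15/32
7 of 15 · brrbbbb · max L 15/32 · min R 1/2 gives 31/64
8 of 15 · brrbbbbb · max L 31/64 · min R 1/2 gives 63/128
9 of 15 · brrbbbbbr · max L 31/64 · min R 63/128 gives 125/256
10 of 15 · brrbbbbbrb · max L 125/256 · min R 63/128 gives 251/512
11 of 15 · brrbbbbbrbr · max L 125/256 · min R 251/512 gives 501/1024
12 of 15 · brrbbbbbrbrr · max L 125/256 · min R 501/1024 gives 1001/2048
13 of 15 · brrbbbbbrbrrb · max L 1001/2048 · min R 501/1024 gives 2003/4096
14 of 15 · brrbbbbbrbrrbb · max L 2003/4096 · min R 501/1024 gives 4007/8192
15 of 15 · brrbbbbbrbrrbbr · max L 2003/4096 · min R 4007/8192 gives 8013/16384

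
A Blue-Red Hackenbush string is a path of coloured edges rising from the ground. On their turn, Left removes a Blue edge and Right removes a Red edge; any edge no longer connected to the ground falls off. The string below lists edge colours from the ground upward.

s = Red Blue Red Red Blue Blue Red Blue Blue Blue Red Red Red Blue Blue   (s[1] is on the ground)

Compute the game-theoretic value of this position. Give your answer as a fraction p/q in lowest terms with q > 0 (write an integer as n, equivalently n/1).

edge 1 of 15 (Red): { none | 0 } → -1
edge 2 of 15 (Blue): { -1 | 0 } → -1/2
edge 3 of 15 (Red): { -1 | -1/2 0 } → -3/4
edge 4 of 15 (Red): { -1 | -3/4 -1/2 0 } → -7/8
edge 5 of 15 (Blue): { -1 -7/8 | -3/4 -1/2 0 } → -13/16
edge 6 of 15 (Blue): { -1 -7/8 -13/16 | -3/4 -1/2 0 } → -25/32
edge 7 of 15 (Red): { -1 -7/8 -13/16 | -25/32 -3/4 -1/2 0 } → -51/64
edge 8 of 15 (Blue): { -1 -7/8 -13/16 -51/64 | -25/32 -3/4 -1/2 0 } → -101/128
edge 9 of 15 (Blue): { -1 -7/8 -13/16 -51/64 -101/128 | -25/32 -3/4 -1/2 0 } → -201/256
edge 10 of 15 (Blue): { -1 -7/8 -13/16 -51/64 -101/128 -201/256 | -25/32 -3/4 -1/2 0 } → -401/512
edge 11 of 15 (Red): { -1 -7/8 -13/16 -51/64 -101/128 -201/256 | -401/512 -25/32 -3/4 -1/2 0 } → -803/1024
edge 12 of 15 (Red): { -1 -7/8 -13/16 -51/64 -101/128 -201/256 | -803/1024 -401/512 -25/32 -3/4 -1/2 0 } → -1607/2048
edge 13 of 15 (Red): { -1 -7/8 -13/16 -51/64 -101/128 -201/256 | -1607/2048 -803/1024 -401/512 -25/32 -3/4 -1/2 0 } → -3215/4096
edge 14 of 15 (Blue): { -1 -7/8 -13/16 -51/64 -101/128 -201/256 -3215/4096 | -1607/2048 -803/1024 -401/512 -25/32 -3/4 -1/2 0 } → -6429/8192
edge 15 of 15 (Blue): { -1 -7/8 -13/16 -51/64 -101/128 -201/256 -3215/4096 -6429/8192 | -1607/2048 -803/1024 -401/512 -25/32 -3/4 -1/2 0 } → -12857/16384

-12857/16384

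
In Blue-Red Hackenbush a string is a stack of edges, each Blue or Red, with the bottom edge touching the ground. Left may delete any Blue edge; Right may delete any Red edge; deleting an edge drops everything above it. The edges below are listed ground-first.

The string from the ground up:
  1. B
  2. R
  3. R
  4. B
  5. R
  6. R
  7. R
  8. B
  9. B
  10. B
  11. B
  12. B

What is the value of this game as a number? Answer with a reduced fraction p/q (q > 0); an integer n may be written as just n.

Build G(s[:k]) for k = 1..12, string s = B R R B R R R B B B B B.
edge 1 of 12 (B): { 0 | (no moves) } -> 1
edge 2 of 12 (R): { 0 | 1 } -> 1/2
edge 3 of 12 (R): { 0 | 1/2 1 } -> 1/4
edge 4 of 12 (B): { 0 1/4 | 1/2 1 } -> 3/8
edge 5 of 12 (R): { 0 1/4 | 3/8 1/2 1 } -> 5/16
edge 6 of 12 (R): { 0 1/4 | 5/16 3/8 1/2 1 } -> 9/32
edge 7 of 12 (R): { 0 1/4 | 9/32 5/16 3/8 1/2 1 } -> 17/64
edge 8 of 12 (B): { 0 1/4 17/64 | 9/32 5/16 3/8 1/2 1 } -> 35/128
edge 9 of 12 (B): { 0 1/4 17/64 35/128 | 9/32 5/16 3/8 1/2 1 } -> 71/256
edge 10 of 12 (B): { 0 1/4 17/64 35/128 71/256 | 9/32 5/16 3/8 1/2 1 } -> 143/512
edge 11 of 12 (B): { 0 1/4 17/64 35/128 71/256 143/512 | 9/32 5/16 3/8 1/2 1 } -> 287/1024
edge 12 of 12 (B): { 0 1/4 17/64 35/128 71/256 143/512 287/1024 | 9/32 5/16 3/8 1/2 1 } -> 575/2048

575/2048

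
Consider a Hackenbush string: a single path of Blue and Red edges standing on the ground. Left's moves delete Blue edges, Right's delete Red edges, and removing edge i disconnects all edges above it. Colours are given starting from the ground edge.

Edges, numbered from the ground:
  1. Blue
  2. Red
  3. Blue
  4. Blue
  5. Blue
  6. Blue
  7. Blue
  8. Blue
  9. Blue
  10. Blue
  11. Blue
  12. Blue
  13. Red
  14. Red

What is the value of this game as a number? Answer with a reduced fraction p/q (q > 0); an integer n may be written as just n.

8185/8192

Build value(s[:k]) for k = 1..14, string s = Blue Red Blue Blue Blue Blue Blue Blue Blue Blue Blue Blue Red Red.
B: Left { 0 }, Right {  } — simplest 1
BR: Left { 0 }, Right { 1 } — simplest 1/2
BRB: Left { 0, 1/2 }, Right { 1 } — simplest 3/4
BRBB: Left { 0, 1/2, 3/4 }, Right { 1 } — simplest 7/8
BRBBB: Left { 0, 1/2, 3/4, 7/8 }, Right { 1 } — simplest 15/16
BRBBBB: Left { 0, 1/2, 3/4, 7/8, 15/16 }, Right { 1 } — simplest 31/32
BRBBBBB: Left { 0, 1/2, 3/4, 7/8, 15/16, 31/32 }, Right { 1 } — simplest 63/64
BRBBBBBB: Left { 0, 1/2, 3/4, 7/8, 15/16, 31/32, 63/64 }, Right { 1 } — simplest 127/128
BRBBBBBBB: Left { 0, 1/2, 3/4, 7/8, 15/16, 31/32, 63/64, 127/128 }, Right { 1 } — simplest 255/256
BRBBBBBBBB: Left { 0, 1/2, 3/4, 7/8, 15/16, 31/32, 63/64, 127/128, 255/256 }, Right { 1 } — simplest 511/512
BRBBBBBBBBB: Left { 0, 1/2, 3/4, 7/8, 15/16, 31/32, 63/64, 127/128, 255/256, 511/512 }, Right { 1 } — simplest 1023/1024
BRBBBBBBBBBB: Left { 0, 1/2, 3/4, 7/8, 15/16, 31/32, 63/64, 127/128, 255/256, 511/512, 1023/1024 }, Right { 1 } — simplest 2047/2048
BRBBBBBBBBBBR: Left { 0, 1/2, 3/4, 7/8, 15/16, 31/32, 63/64, 127/128, 255/256, 511/512, 1023/1024 }, Right { 2047/2048, 1 } — simplest 4093/4096
BRBBBBBBBBBBRR: Left { 0, 1/2, 3/4, 7/8, 15/16, 31/32, 63/64, 127/128, 255/256, 511/512, 1023/1024 }, Right { 4093/4096, 2047/2048, 1 } — simplest 8185/8192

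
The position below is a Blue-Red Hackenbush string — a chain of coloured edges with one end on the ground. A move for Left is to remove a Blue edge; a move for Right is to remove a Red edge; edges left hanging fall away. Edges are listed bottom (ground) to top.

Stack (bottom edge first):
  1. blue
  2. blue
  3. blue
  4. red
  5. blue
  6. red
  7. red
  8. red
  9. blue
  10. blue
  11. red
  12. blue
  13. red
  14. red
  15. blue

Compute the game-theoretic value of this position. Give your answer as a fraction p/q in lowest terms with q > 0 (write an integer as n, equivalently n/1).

value(b) = { 0 | — } gives 1
value(bb) = { 0,1 | — } gives 2
value(bbb) = { 0,1,2 | — } gives 3
value(bbbr) = { 0,1,2 | 3 } gives 5/2
value(bbbrb) = { 0,1,2,5/2 | 3 } gives 11/4
value(bbbrbr) = { 0,1,2,5/2 | 11/4,3 } gives 21/8
value(bbbrbrr) = { 0,1,2,5/2 | 21/8,11/4,3 } gives 41/16
value(bbbrbrrr) = { 0,1,2,5/2 | 41/16,21/8,11/4,3 } gives 81/32
value(bbbrbrrrb) = { 0,1,2,5/2,81/32 | 41/16,21/8,11/4,3 } gives 163/64
value(bbbrbrrrbb) = { 0,1,2,5/2,81/32,163/64 | 41/16,21/8,11/4,3 } gives 327/128
value(bbbrbrrrbbr) = { 0,1,2,5/2,81/32,163/64 | 327/128,41/16,21/8,11/4,3 } gives 653/256
value(bbbrbrrrbbrb) = { 0,1,2,5/2,81/32,163/64,653/256 | 327/128,41/16,21/8,11/4,3 } gives 1307/512
value(bbbrbrrrbbrbr) = { 0,1,2,5/2,81/32,163/64,653/256 | 1307/512,327/128,41/16,21/8,11/4,3 } gives 2613/1024
value(bbbrbrrrbbrbrr) = { 0,1,2,5/2,81/32,163/64,653/256 | 2613/1024,1307/512,327/128,41/16,21/8,11/4,3 } gives 5225/2048
value(bbbrbrrrbbrbrrb) = { 0,1,2,5/2,81/32,163/64,653/256,5225/2048 | 2613/1024,1307/512,327/128,41/16,21/8,11/4,3 } gives 10451/4096

10451/4096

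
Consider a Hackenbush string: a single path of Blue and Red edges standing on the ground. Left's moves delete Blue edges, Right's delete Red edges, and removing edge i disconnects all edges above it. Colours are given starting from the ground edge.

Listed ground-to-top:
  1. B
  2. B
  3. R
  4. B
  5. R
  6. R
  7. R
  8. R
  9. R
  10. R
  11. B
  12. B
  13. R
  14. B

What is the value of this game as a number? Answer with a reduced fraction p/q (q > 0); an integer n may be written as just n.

Prefix values for B B R B R R R R R R B B R B via {L|R} + simplicity:
edge 1 of 14 (B): { 0 | none } gives 1
edge 2 of 14 (B): { 0,1 | none } gives 2
edge 3 of 14 (R): { 0,1 | 2 } gives 3/2
edge 4 of 14 (B): { 0,1,3/2 | 2 } gives 7/4
edge 5 of 14 (R): { 0,1,3/2 | 7/4,2 } gives 13/8
edge 6 of 14 (R): { 0,1,3/2 | 13/8,7/4,2 } gives 25/16
edge 7 of 14 (R): { 0,1,3/2 | 25/16,13/8,7/4,2 } gives 49/32
edge 8 of 14 (R): { 0,1,3/2 | 49/32,25/16,13/8,7/4,2 } gives 97/64
edge 9 of 14 (R): { 0,1,3/2 | 97/64,49/32,25/16,13/8,7/4,2 } gives 193/128
edge 10 of 14 (R): { 0,1,3/2 | 193/128,97/64,49/32,25/16,13/8,7/4,2 } gives 385/256
edge 11 of 14 (B): { 0,1,3/2,385/256 | 193/128,97/64,49/32,25/16,13/8,7/4,2 } gives 771/512
edge 12 of 14 (B): { 0,1,3/2,385/256,771/512 | 193/128,97/64,49/32,25/16,13/8,7/4,2 } gives 1543/1024
edge 13 of 14 (R): { 0,1,3/2,385/256,771/512 | 1543/1024,193/128,97/64,49/32,25/16,13/8,7/4,2 } gives 3085/2048
edge 14 of 14 (B): { 0,1,3/2,385/256,771/512,3085/2048 | 1543/1024,193/128,97/64,49/32,25/16,13/8,7/4,2 } gives 6171/4096

6171/4096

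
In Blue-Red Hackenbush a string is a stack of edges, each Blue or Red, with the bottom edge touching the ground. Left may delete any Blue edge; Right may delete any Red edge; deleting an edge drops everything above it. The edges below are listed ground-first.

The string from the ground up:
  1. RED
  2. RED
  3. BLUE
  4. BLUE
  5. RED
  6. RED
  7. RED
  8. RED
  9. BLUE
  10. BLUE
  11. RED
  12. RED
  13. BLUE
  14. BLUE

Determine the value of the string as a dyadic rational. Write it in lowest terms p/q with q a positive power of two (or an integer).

G_1 [R]  L=[none]  R=[0]  so -1
G_2 [RR]  L=[none]  R=[-1 0]  so -2
G_3 [RRB]  L=[-2]  R=[-1 0]  so -3/2
G_4 [RRBB]  L=[-2 -3/2]  R=[-1 0]  so -5/4
G_5 [RRBBR]  L=[-2 -3/2]  R=[-5/4 -1 0]  so -11/8
G_6 [RRBBRR]  L=[-2 -3/2]  R=[-11/8 -5/4 -1 0]  so -23/16
G_7 [RRBBRRR]  L=[-2 -3/2]  R=[-23/16 -11/8 -5/4 -1 0]  so -47/32
G_8 [RRBBRRRR]  L=[-2 -3/2]  R=[-47/32 -23/16 -11/8 -5/4 -1 0]  so -95/64
G_9 [RRBBRRRRB]  L=[-2 -3/2 -95/64]  R=[-47/32 -23/16 -11/8 -5/4 -1 0]  so -189/128
G_10 [RRBBRRRRBB]  L=[-2 -3/2 -95/64 -189/128]  R=[-47/32 -23/16 -11/8 -5/4 -1 0]  so -377/256
G_11 [RRBBRRRRBBR]  L=[-2 -3/2 -95/64 -189/128]  R=[-377/256 -47/32 -23/16 -11/8 -5/4 -1 0]  so -755/512
G_12 [RRBBRRRRBBRR]  L=[-2 -3/2 -95/64 -189/128]  R=[-755/512 -377/256 -47/32 -23/16 -11/8 -5/4 -1 0]  so -1511/1024
G_13 [RRBBRRRRBBRRB]  L=[-2 -3/2 -95/64 -189/128 -1511/1024]  R=[-755/512 -377/256 -47/32 -23/16 -11/8 -5/4 -1 0]  so -3021/2048
G_14 [RRBBRRRRBBRRBB]  L=[-2 -3/2 -95/64 -189/128 -1511/1024 -3021/2048]  R=[-755/512 -377/256 -47/32 -23/16 -11/8 -5/4 -1 0]  so -6041/4096

-6041/4096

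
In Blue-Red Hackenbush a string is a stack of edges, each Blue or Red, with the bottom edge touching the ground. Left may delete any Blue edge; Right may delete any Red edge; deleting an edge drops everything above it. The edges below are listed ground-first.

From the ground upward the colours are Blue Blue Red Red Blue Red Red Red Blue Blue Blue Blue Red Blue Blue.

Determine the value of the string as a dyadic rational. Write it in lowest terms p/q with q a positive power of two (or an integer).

10487/8192

Build v(s[:k]) for k = 1..15, string s = Blue Blue Red Red Blue Red Red Red Blue Blue Blue Blue Red Blue Blue.
edge 1 of 15 (Blue): { 0 |  } => 1
edge 2 of 15 (Blue): { 0; 1 |  } => 2
edge 3 of 15 (Red): { 0; 1 | 2 } => 3/2
edge 4 of 15 (Red): { 0; 1 | 3/2; 2 } => 5/4
edge 5 of 15 (Blue): { 0; 1; 5/4 | 3/2; 2 } => 11/8
edge 6 of 15 (Red): { 0; 1; 5/4 | 11/8; 3/2; 2 } => 21/16
edge 7 of 15 (Red): { 0; 1; 5/4 | 21/16; 11/8; 3/2; 2 } => 41/32
edge 8 of 15 (Red): { 0; 1; 5/4 | 41/32; 21/16; 11/8; 3/2; 2 } => 81/64
edge 9 of 15 (Blue): { 0; 1; 5/4; 81/64 | 41/32; 21/16; 11/8; 3/2; 2 } => 163/128
edge 10 of 15 (Blue): { 0; 1; 5/4; 81/64; 163/128 | 41/32; 21/16; 11/8; 3/2; 2 } => 327/256
edge 11 of 15 (Blue): { 0; 1; 5/4; 81/64; 163/128; 327/256 | 41/32; 21/16; 11/8; 3/2; 2 } => 655/512
edge 12 of 15 (Blue): { 0; 1; 5/4; 81/64; 163/128; 327/256; 655/512 | 41/32; 21/16; 11/8; 3/2; 2 } => 1311/1024
edge 13 of 15 (Red): { 0; 1; 5/4; 81/64; 163/128; 327/256; 655/512 | 1311/1024; 41/32; 21/16; 11/8; 3/2; 2 } => 2621/2048
edge 14 of 15 (Blue): { 0; 1; 5/4; 81/64; 163/128; 327/256; 655/512; 2621/2048 | 1311/1024; 41/32; 21/16; 11/8; 3/2; 2 } => 5243/4096
edge 15 of 15 (Blue): { 0; 1; 5/4; 81/64; 163/128; 327/256; 655/512; 2621/2048; 5243/4096 | 1311/1024; 41/32; 21/16; 11/8; 3/2; 2 } => 10487/8192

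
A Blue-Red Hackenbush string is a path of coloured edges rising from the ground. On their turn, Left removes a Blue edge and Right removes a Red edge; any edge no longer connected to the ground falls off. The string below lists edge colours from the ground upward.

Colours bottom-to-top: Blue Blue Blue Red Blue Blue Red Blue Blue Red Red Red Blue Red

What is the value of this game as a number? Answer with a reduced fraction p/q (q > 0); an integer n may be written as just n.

5829/2048

val_1 [B]  L=[0]  R=[—]  so 1
val_2 [BB]  L=[0,1]  R=[—]  so 2
val_3 [BBB]  L=[0,1,2]  R=[—]  so 3
val_4 [BBBR]  L=[0,1,2]  R=[3]  so 5/2
val_5 [BBBRB]  L=[0,1,2,5/2]  R=[3]  so 11/4
val_6 [BBBRBB]  L=[0,1,2,5/2,11/4]  R=[3]  so 23/8
val_7 [BBBRBBR]  L=[0,1,2,5/2,11/4]  R=[23/8,3]  so 45/16
val_8 [BBBRBBRB]  L=[0,1,2,5/2,11/4,45/16]  R=[23/8,3]  so 91/32
val_9 [BBBRBBRBB]  L=[0,1,2,5/2,11/4,45/16,91/32]  R=[23/8,3]  so 183/64
val_10 [BBBRBBRBBR]  L=[0,1,2,5/2,11/4,45/16,91/32]  R=[183/64,23/8,3]  so 365/128
val_11 [BBBRBBRBBRR]  L=[0,1,2,5/2,11/4,45/16,91/32]  R=[365/128,183/64,23/8,3]  so 729/256
val_12 [BBBRBBRBBRRR]  L=[0,1,2,5/2,11/4,45/16,91/32]  R=[729/256,365/128,183/64,23/8,3]  so 1457/512
val_13 [BBBRBBRBBRRRB]  L=[0,1,2,5/2,11/4,45/16,91/32,1457/512]  R=[729/256,365/128,183/64,23/8,3]  so 2915/1024
val_14 [BBBRBBRBBRRRBR]  L=[0,1,2,5/2,11/4,45/16,91/32,1457/512]  R=[2915/1024,729/256,365/128,183/64,23/8,3]  so 5829/2048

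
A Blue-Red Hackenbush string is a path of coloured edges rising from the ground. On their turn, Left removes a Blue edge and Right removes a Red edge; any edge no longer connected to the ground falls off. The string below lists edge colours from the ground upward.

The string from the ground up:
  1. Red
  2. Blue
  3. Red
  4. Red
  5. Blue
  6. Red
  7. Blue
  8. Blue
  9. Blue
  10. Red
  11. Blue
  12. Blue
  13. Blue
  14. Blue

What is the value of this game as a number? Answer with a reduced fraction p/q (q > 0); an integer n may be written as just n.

Build G(s[:k]) for k = 1..14, string s = Red Blue Red Red Blue Red Blue Blue Blue Red Blue Blue Blue Blue.
1 of 14 · R · max L −∞ · min R 0 => -1
2 of 14 · RB · max L -1 · min R 0 => -1/2
3 of 14 · RBR · max L -1 · min R -1/2 => -3/4
4 of 14 · RBRR · max L -1 · min R -3/4 => -7/8
5 of 14 · RBRRB · max L -7/8 · min R -3/4 => -13/16
6 of 14 · RBRRBR · max L -7/8 · min R -13/16 => -27/32
7 of 14 · RBRRBRB · max L -27/32 · min R -13/16 => -53/64
8 of 14 · RBRRBRBB · max L -53/64 · min R -13/16 => -105/128
9 of 14 · RBRRBRBBB · max L -105/128 · min R -13/16 => -209/256
10 of 14 · RBRRBRBBBR · max L -105/128 · min R -209/256 => -419/512
11 of 14 · RBRRBRBBBRB · max L -419/512 · min R -209/256 => -837/1024
12 of 14 · RBRRBRBBBRBB · max L -837/1024 · min R -209/256 => -1673/2048
13 of 14 · RBRRBRBBBRBBB · max L -1673/2048 · min R -209/256 => -3345/4096
14 of 14 · RBRRBRBBBRBBBB · max L -3345/4096 · min R -209/256 => -6689/8192

-6689/8192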